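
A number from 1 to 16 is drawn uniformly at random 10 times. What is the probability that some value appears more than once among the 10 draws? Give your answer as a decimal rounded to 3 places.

0.974

P(all 10 different) = 16/16 · 15/16 · ··· · 7/16 ≈ 0.026.
P(at least two equal) = 1 − 0.026 = 0.974.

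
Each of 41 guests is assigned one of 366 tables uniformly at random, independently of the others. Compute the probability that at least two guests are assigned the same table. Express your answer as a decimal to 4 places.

0.9025

It's easier to compute the probability that all 41 are distinct.
P(all distinct) = 366/366 · 365/366 · ··· · 326/366 ≈ 0.0975.
So the probability of at least one match is 1 − 0.0975 = 0.9025.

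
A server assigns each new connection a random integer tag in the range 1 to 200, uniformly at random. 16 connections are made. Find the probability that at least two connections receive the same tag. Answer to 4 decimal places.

It's easier to compute the probability that all 16 are distinct.
P(all distinct) = 200/200 · 199/200 · ··· · 185/200 ≈ 0.5400.
So the probability of at least one match is 1 − 0.5400 = 0.4600.

0.4600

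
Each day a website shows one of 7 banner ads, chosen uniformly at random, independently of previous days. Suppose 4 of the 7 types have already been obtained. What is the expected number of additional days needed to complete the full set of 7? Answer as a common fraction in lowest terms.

Starting from 4 distinct types, each trial gives a new one with probability (7−i)/7 when i types are held, so the wait for the next new type is 7/(7−i).
E = 7/3 + 7/2 + 7/1 = 77/6.

77/6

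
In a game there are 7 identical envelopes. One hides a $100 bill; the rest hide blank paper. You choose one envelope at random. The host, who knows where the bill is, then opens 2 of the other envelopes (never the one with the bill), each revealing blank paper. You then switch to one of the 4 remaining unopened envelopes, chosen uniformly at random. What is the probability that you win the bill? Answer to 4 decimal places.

Your original envelope holds the bill with probability 1/7, so the other 6 collectively hold it with probability 6/7.
The host can always find 2 empty envelopes to open, so the reveals don't change that 6/7; it is now spread over the 4 remaining unopened envelopes.
P(win by switching) = (6/7) · (1/4) = 3/14 ≈ 0.2143.

0.2143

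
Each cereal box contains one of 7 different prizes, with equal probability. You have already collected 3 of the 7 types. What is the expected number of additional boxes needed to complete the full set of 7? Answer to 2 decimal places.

Starting from 3 distinct types, each trial gives a new one with probability (7−i)/7 when i types are held, so the wait for the next new type is 7/(7−i).
E = 7/4 + 7/3 + 7/2 + 7/1 = 175/12 ≈ 14.58.

14.58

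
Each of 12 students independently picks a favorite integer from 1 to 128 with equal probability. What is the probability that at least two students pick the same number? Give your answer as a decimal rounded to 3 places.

It's easier to compute the probability that all 12 are distinct.
P(all distinct) = 128/128 · 127/128 · ··· · 117/128 ≈ 0.588.
So the probability of at least one match is 1 − 0.588 = 0.412.

0.412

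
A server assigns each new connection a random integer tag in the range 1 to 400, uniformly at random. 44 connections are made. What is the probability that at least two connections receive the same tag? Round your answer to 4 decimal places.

0.9142

It's easier to compute the probability that all 44 are distinct.
P(all distinct) = 400/400 · 399/400 · ··· · 357/400 ≈ 0.0858.
So the probability of at least one match is 1 − 0.0858 = 0.9142.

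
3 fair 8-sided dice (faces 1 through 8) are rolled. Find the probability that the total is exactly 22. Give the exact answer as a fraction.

3/256

There are 8^3 = 512 equally likely outcomes.
The number of ordered 3-tuples from {1,…,8} summing to 22 is 6.
P(sum = 22) = 6/512 = 3/256.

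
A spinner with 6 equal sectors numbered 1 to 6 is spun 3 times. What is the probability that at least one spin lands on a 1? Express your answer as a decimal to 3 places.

P(no spin lands on a 1) = (5/6)^3 ≈ 0.579.
P(at least one) = 1 − 0.579 = 0.421.

0.421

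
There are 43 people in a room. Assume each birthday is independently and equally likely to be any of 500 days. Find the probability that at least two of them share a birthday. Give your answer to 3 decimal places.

It's easier to compute the probability that all 43 are distinct.
P(all distinct) = 500/500 · 499/500 · ··· · 458/500 ≈ 0.156.
So the probability of at least one match is 1 − 0.156 = 0.844.

0.844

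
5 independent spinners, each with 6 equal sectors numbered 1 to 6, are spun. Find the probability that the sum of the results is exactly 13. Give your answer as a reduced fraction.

35/648

There are 6^5 = 7776 equally likely outcomes.
The number of ordered 5-tuples from {1,…,6} summing to 13 is 420.
P(sum = 13) = 420/7776 = 35/648.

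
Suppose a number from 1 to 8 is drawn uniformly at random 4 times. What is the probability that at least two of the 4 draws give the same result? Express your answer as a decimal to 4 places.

0.5898

P(all 4 different) = 8/8 · 7/8 · ··· · 5/8 ≈ 0.4102.
P(at least two equal) = 1 − 0.4102 = 0.5898.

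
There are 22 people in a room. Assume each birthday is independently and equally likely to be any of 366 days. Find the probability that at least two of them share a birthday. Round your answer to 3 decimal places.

0.475

It's easier to compute the probability that all 22 are distinct.
P(all distinct) = 366/366 · 365/366 · ··· · 345/366 ≈ 0.525.
So the probability of at least one match is 1 − 0.525 = 0.475.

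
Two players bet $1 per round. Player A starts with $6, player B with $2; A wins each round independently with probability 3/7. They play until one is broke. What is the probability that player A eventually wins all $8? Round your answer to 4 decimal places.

Let r = q/p = (4/7)/(3/7) = 4/3. The recurrence P(i) = p·P(i+1) + q·P(i−1) with P(0)=0, P(8)=1 gives P(i) = (1 − r^i)/(1 − r^8).
P(6) = (1 − (4/3)^6) / (1 − (4/3)^8) = 4329/8425 ≈ 0.5138.

0.5138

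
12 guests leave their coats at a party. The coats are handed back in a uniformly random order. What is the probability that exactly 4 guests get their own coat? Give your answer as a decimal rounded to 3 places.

Choose which 4 of the 12 are fixed: C(12,4) = 495 ways.
The remaining 8 must have no fixed point: D(8) = 14833.
P = 495·14833/479001600 = 2119/138240 ≈ 0.015.

0.015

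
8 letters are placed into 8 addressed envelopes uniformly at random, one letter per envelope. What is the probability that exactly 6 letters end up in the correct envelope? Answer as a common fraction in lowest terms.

1/1440

Choose which 6 of the 8 are fixed: C(8,6) = 28 ways.
The remaining 2 must have no fixed point: D(2) = 1.
P = 28·1/40320 = 1/1440.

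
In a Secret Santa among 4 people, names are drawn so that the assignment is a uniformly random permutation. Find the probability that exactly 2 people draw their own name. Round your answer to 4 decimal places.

Choose which 2 of the 4 are fixed: C(4,2) = 6 ways.
The remaining 2 must have no fixed point: D(2) = 1.
P = 6·1/24 = 1/4 ≈ 0.2500.

0.2500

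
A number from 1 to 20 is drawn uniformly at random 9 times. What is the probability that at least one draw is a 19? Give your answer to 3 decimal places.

0.370

P(no draw is a 19) = (19/20)^9 ≈ 0.630.
P(at least one) = 1 − 0.630 = 0.370.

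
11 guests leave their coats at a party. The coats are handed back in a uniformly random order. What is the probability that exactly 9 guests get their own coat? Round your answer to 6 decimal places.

Choose which 9 of the 11 are fixed: C(11,9) = 55 ways.
The remaining 2 must have no fixed point: D(2) = 1.
P = 55·1/39916800 = 1/725760 ≈ 0.000001.

0.000001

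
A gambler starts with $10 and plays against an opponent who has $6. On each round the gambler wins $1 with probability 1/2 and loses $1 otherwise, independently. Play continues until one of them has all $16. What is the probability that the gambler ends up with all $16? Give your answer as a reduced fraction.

5/8

With a fair step, P(i) = ½P(i−1) + ½P(i+1) with P(0)=0, P(16)=1 has the linear solution P(i) = i/16.
P(10) = 10/16 = 5/8.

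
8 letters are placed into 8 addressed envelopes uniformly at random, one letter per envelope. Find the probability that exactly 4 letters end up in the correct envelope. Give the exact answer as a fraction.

Choose which 4 of the 8 are fixed: C(8,4) = 70 ways.
The remaining 4 must have no fixed point: D(4) = 9.
P = 70·9/40320 = 1/64.

1/64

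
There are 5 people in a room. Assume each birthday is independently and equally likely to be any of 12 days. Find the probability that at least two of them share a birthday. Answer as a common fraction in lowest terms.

It's easier to compute the probability that all 5 are distinct.
P(all distinct) = 12/12 · 11/12 · ··· · 8/12 = 55/144.
So the probability of at least one match is 1 − 55/144 = 89/144.

89/144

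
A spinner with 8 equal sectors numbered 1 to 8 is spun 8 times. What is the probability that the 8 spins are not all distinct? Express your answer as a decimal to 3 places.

P(all 8 different) = 8/8 · 7/8 · ··· · 1/8 ≈ 0.002.
P(at least two equal) = 1 − 0.002 = 0.998.

0.998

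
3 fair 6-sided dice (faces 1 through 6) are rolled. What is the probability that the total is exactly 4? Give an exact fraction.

1/72

There are 6^3 = 216 equally likely outcomes.
The number of ordered 3-tuples from {1,…,6} summing to 4 is 3.
P(sum = 4) = 3/216 = 1/72.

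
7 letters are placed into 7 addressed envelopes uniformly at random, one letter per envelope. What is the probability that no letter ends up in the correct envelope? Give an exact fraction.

103/280

This is the derangement probability: permutations of 7 with no fixed point.
D(7) = 7! · (1 − 1/1! + 1/2! − ··· + (−1)^7/7!) = 1854.
P = 1854/5040 = 103/280.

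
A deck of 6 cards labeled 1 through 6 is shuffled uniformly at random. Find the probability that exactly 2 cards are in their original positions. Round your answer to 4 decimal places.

0.1875

Choose which 2 of the 6 are fixed: C(6,2) = 15 ways.
The remaining 4 must have no fixed point: D(4) = 9.
P = 15·9/720 = 3/16 ≈ 0.1875.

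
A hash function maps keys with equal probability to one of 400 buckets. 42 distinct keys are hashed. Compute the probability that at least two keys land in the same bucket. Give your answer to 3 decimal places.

It's easier to compute the probability that all 42 are distinct.
P(all distinct) = 400/400 · 399/400 · ··· · 359/400 ≈ 0.107.
So the probability of at least one match is 1 − 0.107 = 0.893.

0.893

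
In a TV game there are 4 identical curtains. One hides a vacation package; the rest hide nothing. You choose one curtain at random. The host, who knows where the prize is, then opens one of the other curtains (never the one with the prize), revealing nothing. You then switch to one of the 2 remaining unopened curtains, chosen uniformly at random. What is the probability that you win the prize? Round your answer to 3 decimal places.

0.375

Your original curtain holds the prize with probability 1/4, so the other 3 collectively hold it with probability 3/4.
The host can always find an empty curtain to open, so this doesn't change that 3/4; it is now spread over the 2 remaining unopened curtains.
P(win by switching) = (3/4) · (1/2) = 3/8 ≈ 0.375.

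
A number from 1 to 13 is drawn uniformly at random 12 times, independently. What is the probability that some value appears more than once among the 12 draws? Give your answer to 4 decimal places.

0.9997

P(all 12 different) = 13/13 · 12/13 · ··· · 2/13 ≈ 0.0003.
P(at least two equal) = 1 − 0.0003 = 0.9997.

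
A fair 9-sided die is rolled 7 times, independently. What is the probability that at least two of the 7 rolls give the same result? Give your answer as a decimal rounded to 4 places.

0.9621

P(all 7 different) = 9/9 · 8/9 · ··· · 3/9 ≈ 0.0379.
P(at least two equal) = 1 − 0.0379 = 0.9621.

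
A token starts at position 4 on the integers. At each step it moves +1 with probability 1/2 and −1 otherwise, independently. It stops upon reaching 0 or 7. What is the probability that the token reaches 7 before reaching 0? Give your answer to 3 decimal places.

0.571

With a fair step, P(i) = ½P(i−1) + ½P(i+1) with P(0)=0, P(7)=1 has the linear solution P(i) = i/7.
P(4) = 4/7 ≈ 0.571.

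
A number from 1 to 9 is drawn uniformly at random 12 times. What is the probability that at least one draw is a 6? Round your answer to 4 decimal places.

P(no draw is a 6) = (8/9)^12 ≈ 0.2433.
P(at least one) = 1 − 0.2433 = 0.7567.

0.7567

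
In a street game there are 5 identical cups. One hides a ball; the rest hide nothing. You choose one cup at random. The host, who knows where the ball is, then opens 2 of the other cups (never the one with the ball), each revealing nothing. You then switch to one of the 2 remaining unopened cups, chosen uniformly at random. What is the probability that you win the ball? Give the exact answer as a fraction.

2/5

Your original cup holds the ball with probability 1/5, so the other 4 collectively hold it with probability 4/5.
The host can always find 2 empty cups to open, so the reveals don't change that 4/5; it is now spread over the 2 remaining unopened cups.
P(win by switching) = (4/5) · (1/2) = 2/5.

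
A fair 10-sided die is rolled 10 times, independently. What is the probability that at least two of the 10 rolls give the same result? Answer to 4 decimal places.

P(all 10 different) = 10/10 · 9/10 · ··· · 1/10 ≈ 0.0004.
P(at least two equal) = 1 − 0.0004 = 0.9996.

0.9996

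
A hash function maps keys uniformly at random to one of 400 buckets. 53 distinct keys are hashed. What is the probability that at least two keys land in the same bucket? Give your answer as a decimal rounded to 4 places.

0.9729

It's easier to compute the probability that all 53 are distinct.
P(all distinct) = 400/400 · 399/400 · ··· · 348/400 ≈ 0.0271.
So the probability of at least one match is 1 − 0.0271 = 0.9729.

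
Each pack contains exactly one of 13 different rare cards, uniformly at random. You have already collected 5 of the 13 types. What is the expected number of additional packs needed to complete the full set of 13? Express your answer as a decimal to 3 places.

35.332

Starting from 5 distinct types, each trial gives a new one with probability (13−i)/13 when i types are held, so the wait for the next new type is 13/(13−i).
E = 13/8 + 13/7 + 13/6 + 13/5 + 13/4 + 13/3 + 13/2 + 13/1 = 9893/280 ≈ 35.332.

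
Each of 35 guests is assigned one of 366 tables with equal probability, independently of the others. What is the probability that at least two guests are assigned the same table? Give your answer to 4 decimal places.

It's easier to compute the probability that all 35 are distinct.
P(all distinct) = 366/366 · 365/366 · ··· · 332/366 ≈ 0.1865.
So the probability of at least one match is 1 − 0.1865 = 0.8135.

0.8135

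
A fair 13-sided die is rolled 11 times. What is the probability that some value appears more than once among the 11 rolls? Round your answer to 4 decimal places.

0.9983

P(all 11 different) = 13/13 · 12/13 · ··· · 3/13 ≈ 0.0017.
P(at least two equal) = 1 − 0.0017 = 0.9983.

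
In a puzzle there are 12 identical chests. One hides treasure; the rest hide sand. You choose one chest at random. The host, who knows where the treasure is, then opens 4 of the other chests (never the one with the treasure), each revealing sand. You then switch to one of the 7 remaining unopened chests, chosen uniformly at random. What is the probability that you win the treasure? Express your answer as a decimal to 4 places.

Your original chest holds the treasure with probability 1/12, so the other 11 collectively hold it with probability 11/12.
The host can always find 4 empty chests to open, so the reveals don't change that 11/12; it is now spread over the 7 remaining unopened chests.
P(win by switching) = (11/12) · (1/7) = 11/84 ≈ 0.1310.

0.1310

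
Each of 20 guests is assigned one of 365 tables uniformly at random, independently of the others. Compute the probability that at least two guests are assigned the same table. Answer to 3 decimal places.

0.411

It's easier to compute the probability that all 20 are distinct.
P(all distinct) = 365/365 · 364/365 · ··· · 346/365 ≈ 0.589.
So the probability of at least one match is 1 − 0.589 = 0.411.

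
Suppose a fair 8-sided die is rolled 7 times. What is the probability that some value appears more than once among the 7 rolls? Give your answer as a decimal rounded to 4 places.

P(all 7 different) = 8/8 · 7/8 · ··· · 2/8 ≈ 0.0192.
P(at least two equal) = 1 − 0.0192 = 0.9808.

0.9808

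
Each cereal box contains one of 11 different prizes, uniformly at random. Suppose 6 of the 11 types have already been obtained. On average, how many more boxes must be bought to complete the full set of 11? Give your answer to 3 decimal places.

Starting from 6 distinct types, each trial gives a new one with probability (11−i)/11 when i types are held, so the wait for the next new type is 11/(11−i).
E = 11/5 + 11/4 + 11/3 + 11/2 + 11/1 = 1507/60 ≈ 25.117.

25.117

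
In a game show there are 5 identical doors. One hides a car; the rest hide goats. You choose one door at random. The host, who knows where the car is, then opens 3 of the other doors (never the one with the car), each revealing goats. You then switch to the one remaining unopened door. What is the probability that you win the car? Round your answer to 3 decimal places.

0.800

Your original door holds the car with probability 1/5, so the other 4 collectively hold it with probability 4/5.
The host can always find 3 empty doors to open, so the reveals don't change that 4/5; it is now spread over the 1 remaining unopened door.
P(win by switching) = (4/5) · (1/1) = 4/5 ≈ 0.800.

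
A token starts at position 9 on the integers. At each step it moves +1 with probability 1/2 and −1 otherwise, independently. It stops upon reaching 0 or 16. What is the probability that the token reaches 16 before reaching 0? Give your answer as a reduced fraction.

With a fair step, P(i) = ½P(i−1) + ½P(i+1) with P(0)=0, P(16)=1 has the linear solution P(i) = i/16.
P(9) = 9/16.

9/16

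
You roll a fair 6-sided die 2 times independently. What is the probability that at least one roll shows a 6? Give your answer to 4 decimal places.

0.3056

P(no roll shows a 6) = (5/6)^2 ≈ 0.6944.
P(at least one) = 1 − 0.6944 = 0.3056.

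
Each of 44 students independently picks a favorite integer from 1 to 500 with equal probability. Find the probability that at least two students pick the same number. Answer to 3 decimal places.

It's easier to compute the probability that all 44 are distinct.
P(all distinct) = 500/500 · 499/500 · ··· · 457/500 ≈ 0.142.
So the probability of at least one match is 1 − 0.142 = 0.858.

0.858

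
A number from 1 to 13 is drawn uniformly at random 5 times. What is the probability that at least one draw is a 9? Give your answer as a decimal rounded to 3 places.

P(no draw is a 9) = (12/13)^5 ≈ 0.670.
P(at least one) = 1 − 0.670 = 0.330.

0.330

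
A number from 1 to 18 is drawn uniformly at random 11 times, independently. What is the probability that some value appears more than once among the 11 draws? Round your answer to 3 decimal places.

P(all 11 different) = 18/18 · 17/18 · ··· · 8/18 ≈ 0.020.
P(at least two equal) = 1 − 0.020 = 0.980.

0.980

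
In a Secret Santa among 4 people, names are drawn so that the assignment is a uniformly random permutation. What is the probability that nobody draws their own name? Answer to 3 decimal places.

0.375

This is the derangement probability: permutations of 4 with no fixed point.
D(4) = 4! · (1 − 1/1! + 1/2! − ··· + (−1)^4/4!) = 9.
P = 9/24 = 3/8 ≈ 0.375.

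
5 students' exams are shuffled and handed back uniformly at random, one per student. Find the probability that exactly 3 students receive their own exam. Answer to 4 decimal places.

Choose which 3 of the 5 are fixed: C(5,3) = 10 ways.
The remaining 2 must have no fixed point: D(2) = 1.
P = 10·1/120 = 1/12 ≈ 0.0833.

0.0833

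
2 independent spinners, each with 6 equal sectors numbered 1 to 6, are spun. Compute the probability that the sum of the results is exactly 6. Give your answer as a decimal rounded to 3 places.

There are 6^2 = 36 equally likely outcomes.
The number of ordered 2-tuples from {1,…,6} summing to 6 is 5.
P(sum = 6) = 5/36 ≈ 0.139.

0.139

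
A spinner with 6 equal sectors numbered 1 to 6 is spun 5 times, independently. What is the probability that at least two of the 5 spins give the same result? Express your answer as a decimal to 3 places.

P(all 5 different) = 6/6 · 5/6 · ··· · 2/6 ≈ 0.093.
P(at least two equal) = 1 − 0.093 = 0.907.

0.907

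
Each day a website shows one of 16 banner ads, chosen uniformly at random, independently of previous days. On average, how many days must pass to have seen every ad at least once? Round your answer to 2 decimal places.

After i distinct types are collected, each trial gives a new one with probability (16−i)/16, so the expected wait for the next new type is 16/(16−i).
E = 16/16 + 16/15 + 16/14 + 16/13 + 16/12 + 16/11 + 16/10 + 16/9 + 16/8 + 16/7 + 16/6 + 16/5 + 16/4 + 16/3 + 16/2 + 16/1 = 2436559/45045 ≈ 54.09.

54.09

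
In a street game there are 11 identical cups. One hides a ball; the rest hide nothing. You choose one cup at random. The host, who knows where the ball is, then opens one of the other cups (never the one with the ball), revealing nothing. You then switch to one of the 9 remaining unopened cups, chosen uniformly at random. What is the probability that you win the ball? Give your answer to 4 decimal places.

Your original cup holds the ball with probability 1/11, so the other 10 collectively hold it with probability 10/11.
The host can always find an empty cup to open, so this doesn't change that 10/11; it is now spread over the 9 remaining unopened cups.
P(win by switching) = (10/11) · (1/9) = 10/99 ≈ 0.1010.

0.1010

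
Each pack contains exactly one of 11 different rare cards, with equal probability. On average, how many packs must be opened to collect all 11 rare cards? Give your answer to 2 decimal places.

33.22

After i distinct types are collected, each trial gives a new one with probability (11−i)/11, so the expected wait for the next new type is 11/(11−i).
E = 11/11 + 11/10 + 11/9 + 11/8 + 11/7 + 11/6 + 11/5 + 11/4 + 11/3 + 11/2 + 11/1 = 83711/2520 ≈ 33.22.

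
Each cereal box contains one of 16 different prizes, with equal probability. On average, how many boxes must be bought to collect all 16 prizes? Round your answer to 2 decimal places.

After i distinct types are collected, each trial gives a new one with probability (16−i)/16, so the expected wait for the next new type is 16/(16−i).
E = 16/16 + 16/15 + 16/14 + 16/13 + 16/12 + 16/11 + 16/10 + 16/9 + 16/8 + 16/7 + 16/6 + 16/5 + 16/4 + 16/3 + 16/2 + 16/1 = 2436559/45045 ≈ 54.09.

54.09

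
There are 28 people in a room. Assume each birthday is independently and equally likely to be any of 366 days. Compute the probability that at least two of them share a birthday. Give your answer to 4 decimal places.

0.6534

It's easier to compute the probability that all 28 are distinct.
P(all distinct) = 366/366 · 365/366 · ··· · 339/366 ≈ 0.3466.
So the probability of at least one match is 1 − 0.3466 = 0.6534.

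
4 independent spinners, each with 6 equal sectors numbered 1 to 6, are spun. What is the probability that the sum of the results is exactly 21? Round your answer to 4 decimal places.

0.0154

There are 6^4 = 1296 equally likely outcomes.
The number of ordered 4-tuples from {1,…,6} summing to 21 is 20.
P(sum = 21) = 20/1296 = 5/324 ≈ 0.0154.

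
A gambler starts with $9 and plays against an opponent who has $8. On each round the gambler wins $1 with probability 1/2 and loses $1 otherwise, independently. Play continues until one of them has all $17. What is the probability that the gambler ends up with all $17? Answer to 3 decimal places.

0.529

With a fair step, P(i) = ½P(i−1) + ½P(i+1) with P(0)=0, P(17)=1 has the linear solution P(i) = i/17.
P(9) = 9/17 ≈ 0.529.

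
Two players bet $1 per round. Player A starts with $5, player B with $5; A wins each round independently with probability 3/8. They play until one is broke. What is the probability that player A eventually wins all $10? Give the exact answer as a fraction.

Let r = q/p = (5/8)/(3/8) = 5/3. The recurrence P(i) = p·P(i+1) + q·P(i−1) with P(0)=0, P(10)=1 gives P(i) = (1 − r^i)/(1 − r^10).
P(5) = (1 − (5/3)^5) / (1 − (5/3)^10) = 243/3368.

243/3368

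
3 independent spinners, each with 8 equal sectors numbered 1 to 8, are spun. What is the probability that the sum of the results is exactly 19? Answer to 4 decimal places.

There are 8^3 = 512 equally likely outcomes.
The number of ordered 3-tuples from {1,…,8} summing to 19 is 21.
P(sum = 19) = 21/512 ≈ 0.0410.

0.0410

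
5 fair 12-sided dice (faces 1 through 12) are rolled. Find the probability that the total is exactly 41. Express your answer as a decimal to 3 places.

0.029

There are 12^5 = 248832 equally likely outcomes.
The number of ordered 5-tuples from {1,…,12} summing to 41 is 7205.
P(sum = 41) = 7205/248832 ≈ 0.029.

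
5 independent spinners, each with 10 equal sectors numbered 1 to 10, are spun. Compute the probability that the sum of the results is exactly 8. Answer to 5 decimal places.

There are 10^5 = 100000 equally likely outcomes.
The number of ordered 5-tuples from {1,…,10} summing to 8 is 35.
P(sum = 8) = 35/100000 = 7/20000 ≈ 0.00035.

0.00035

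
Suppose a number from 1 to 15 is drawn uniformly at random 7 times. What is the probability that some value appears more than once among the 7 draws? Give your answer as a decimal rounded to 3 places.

0.810

P(all 7 different) = 15/15 · 14/15 · ··· · 9/15 ≈ 0.190.
P(at least two equal) = 1 − 0.190 = 0.810.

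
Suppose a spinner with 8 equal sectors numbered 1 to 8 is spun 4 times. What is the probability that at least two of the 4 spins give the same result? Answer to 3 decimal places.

0.590

P(all 4 different) = 8/8 · 7/8 · ··· · 5/8 ≈ 0.410.
P(at least two equal) = 1 − 0.410 = 0.590.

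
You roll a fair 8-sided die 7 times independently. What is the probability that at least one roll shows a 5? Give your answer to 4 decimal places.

P(no roll shows a 5) = (7/8)^7 ≈ 0.3927.
P(at least one) = 1 − 0.3927 = 0.6073.

0.6073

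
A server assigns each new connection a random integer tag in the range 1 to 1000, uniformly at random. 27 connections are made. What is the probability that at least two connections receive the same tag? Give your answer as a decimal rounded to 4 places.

0.2982

It's easier to compute the probability that all 27 are distinct.
P(all distinct) = 1000/1000 · 999/1000 · ··· · 974/1000 ≈ 0.7018.
So the probability of at least one match is 1 − 0.7018 = 0.2982.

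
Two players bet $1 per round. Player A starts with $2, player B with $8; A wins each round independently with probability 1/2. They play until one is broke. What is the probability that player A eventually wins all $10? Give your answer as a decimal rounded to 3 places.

With a fair step, P(i) = ½P(i−1) + ½P(i+1) with P(0)=0, P(10)=1 has the linear solution P(i) = i/10.
P(2) = 2/10 = 1/5 ≈ 0.200.

0.200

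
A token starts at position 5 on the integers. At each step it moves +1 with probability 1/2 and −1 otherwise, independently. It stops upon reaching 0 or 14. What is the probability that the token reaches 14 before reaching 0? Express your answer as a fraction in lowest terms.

5/14

With a fair step, P(i) = ½P(i−1) + ½P(i+1) with P(0)=0, P(14)=1 has the linear solution P(i) = i/14.
P(5) = 5/14.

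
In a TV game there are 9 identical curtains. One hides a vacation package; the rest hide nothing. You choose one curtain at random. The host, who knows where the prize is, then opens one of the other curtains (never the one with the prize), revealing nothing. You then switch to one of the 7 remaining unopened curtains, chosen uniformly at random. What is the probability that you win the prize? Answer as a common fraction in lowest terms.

Your original curtain holds the prize with probability 1/9, so the other 8 collectively hold it with probability 8/9.
The host can always find an empty curtain to open, so this doesn't change that 8/9; it is now spread over the 7 remaining unopened curtains.
P(win by switching) = (8/9) · (1/7) = 8/63.

8/63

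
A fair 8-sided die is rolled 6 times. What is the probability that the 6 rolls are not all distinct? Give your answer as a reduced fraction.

3781/4096

P(all 6 different) = 8/8 · 7/8 · ··· · 3/8 = 315/4096.
P(at least two equal) = 1 − 315/4096 = 3781/4096.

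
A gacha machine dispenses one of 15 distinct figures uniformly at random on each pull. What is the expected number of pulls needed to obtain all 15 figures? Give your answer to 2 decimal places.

After i distinct types are collected, each trial gives a new one with probability (15−i)/15, so the expected wait for the next new type is 15/(15−i).
E = 15/15 + 15/14 + 15/13 + 15/12 + 15/11 + 15/10 + 15/9 + 15/8 + 15/7 + 15/6 + 15/5 + 15/4 + 15/3 + 15/2 + 15/1 = 1195757/24024 ≈ 49.77.

49.77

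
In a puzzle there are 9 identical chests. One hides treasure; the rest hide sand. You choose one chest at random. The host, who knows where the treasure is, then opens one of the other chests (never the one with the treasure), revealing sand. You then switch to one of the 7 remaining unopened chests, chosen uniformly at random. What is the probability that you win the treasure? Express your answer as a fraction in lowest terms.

Your original chest holds the treasure with probability 1/9, so the other 8 collectively hold it with probability 8/9.
The host can always find an empty chest to open, so this doesn't change that 8/9; it is now spread over the 7 remaining unopened chests.
P(win by switching) = (8/9) · (1/7) = 8/63.

8/63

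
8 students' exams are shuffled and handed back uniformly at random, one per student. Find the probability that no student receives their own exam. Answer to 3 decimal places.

0.368

This is the derangement probability: permutations of 8 with no fixed point.
D(8) = 8! · (1 − 1/1! + 1/2! − ··· + (−1)^8/8!) = 14833.
P = 14833/40320 = 2119/5760 ≈ 0.368.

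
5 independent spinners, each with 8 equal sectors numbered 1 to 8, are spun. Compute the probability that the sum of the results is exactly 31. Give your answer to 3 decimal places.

0.021

There are 8^5 = 32768 equally likely outcomes.
The number of ordered 5-tuples from {1,…,8} summing to 31 is 690.
P(sum = 31) = 690/32768 = 345/16384 ≈ 0.021.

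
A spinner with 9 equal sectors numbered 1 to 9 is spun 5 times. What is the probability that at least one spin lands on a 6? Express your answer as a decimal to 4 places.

P(no spin lands on a 6) = (8/9)^5 ≈ 0.5549.
P(at least one) = 1 − 0.5549 = 0.4451.

0.4451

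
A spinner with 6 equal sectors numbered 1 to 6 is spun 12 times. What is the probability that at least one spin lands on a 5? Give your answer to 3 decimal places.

P(no spin lands on a 5) = (5/6)^12 ≈ 0.112.
P(at least one) = 1 − 0.112 = 0.888.

0.888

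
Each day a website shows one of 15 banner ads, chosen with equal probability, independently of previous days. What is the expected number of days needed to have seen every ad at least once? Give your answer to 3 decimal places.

After i distinct types are collected, each trial gives a new one with probability (15−i)/15, so the expected wait for the next new type is 15/(15−i).
E = 15/15 + 15/14 + 15/13 + 15/12 + 15/11 + 15/10 + 15/9 + 15/8 + 15/7 + 15/6 + 15/5 + 15/4 + 15/3 + 15/2 + 15/1 = 1195757/24024 ≈ 49.773.

49.773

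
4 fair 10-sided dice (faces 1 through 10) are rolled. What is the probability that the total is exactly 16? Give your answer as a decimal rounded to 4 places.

There are 10^4 = 10000 equally likely outcomes.
The number of ordered 4-tuples from {1,…,10} summing to 16 is 415.
P(sum = 16) = 415/10000 = 83/2000 ≈ 0.0415.

0.0415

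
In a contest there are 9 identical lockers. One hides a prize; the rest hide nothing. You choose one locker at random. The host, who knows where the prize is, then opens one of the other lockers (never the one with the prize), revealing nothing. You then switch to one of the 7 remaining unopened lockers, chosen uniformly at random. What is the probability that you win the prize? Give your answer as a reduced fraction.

8/63

Your original locker holds the prize with probability 1/9, so the other 8 collectively hold it with probability 8/9.
The host can always find an empty locker to open, so this doesn't change that 8/9; it is now spread over the 7 remaining unopened lockers.
P(win by switching) = (8/9) · (1/7) = 8/63.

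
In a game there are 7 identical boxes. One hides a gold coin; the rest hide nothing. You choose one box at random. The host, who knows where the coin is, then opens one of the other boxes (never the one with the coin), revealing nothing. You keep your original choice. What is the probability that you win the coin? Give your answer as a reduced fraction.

1/7

The host can always open an empty box regardless of your choice, so this gives no information about your original box.
P(win by staying) = 1/7.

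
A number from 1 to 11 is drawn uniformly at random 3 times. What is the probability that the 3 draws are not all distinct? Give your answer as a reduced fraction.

31/121

P(all 3 different) = 11/11 · 10/11 · ··· · 9/11 = 90/121.
P(at least two equal) = 1 − 90/121 = 31/121.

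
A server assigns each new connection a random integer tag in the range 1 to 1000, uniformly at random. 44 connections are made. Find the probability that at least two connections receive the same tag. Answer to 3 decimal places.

It's easier to compute the probability that all 44 are distinct.
P(all distinct) = 1000/1000 · 999/1000 · ··· · 957/1000 ≈ 0.383.
So the probability of at least one match is 1 − 0.383 = 0.617.

0.617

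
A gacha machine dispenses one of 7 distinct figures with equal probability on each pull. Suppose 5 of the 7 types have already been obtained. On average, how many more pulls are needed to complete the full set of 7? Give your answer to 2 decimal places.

Starting from 5 distinct types, each trial gives a new one with probability (7−i)/7 when i types are held, so the wait for the next new type is 7/(7−i).
E = 7/2 + 7/1 = 21/2 ≈ 10.50.

10.50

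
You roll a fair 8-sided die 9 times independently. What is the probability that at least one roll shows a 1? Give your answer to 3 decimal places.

0.699

P(no roll shows a 1) = (7/8)^9 ≈ 0.301.
P(at least one) = 1 − 0.301 = 0.699.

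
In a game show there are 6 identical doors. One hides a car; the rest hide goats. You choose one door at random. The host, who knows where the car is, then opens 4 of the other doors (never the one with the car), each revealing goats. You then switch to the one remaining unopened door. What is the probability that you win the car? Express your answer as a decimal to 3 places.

Your original door holds the car with probability 1/6, so the other 5 collectively hold it with probability 5/6.
The host can always find 4 empty doors to open, so the reveals don't change that 5/6; it is now spread over the 1 remaining unopened door.
P(win by switching) = (5/6) · (1/1) = 5/6 ≈ 0.833.

0.833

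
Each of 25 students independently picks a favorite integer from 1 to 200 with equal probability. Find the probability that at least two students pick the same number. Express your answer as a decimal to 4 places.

It's easier to compute the probability that all 25 are distinct.
P(all distinct) = 200/200 · 199/200 · ··· · 176/200 ≈ 0.2090.
So the probability of at least one match is 1 − 0.2090 = 0.7910.

0.7910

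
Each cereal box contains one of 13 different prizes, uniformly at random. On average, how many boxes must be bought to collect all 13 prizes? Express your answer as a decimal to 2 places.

After i distinct types are collected, each trial gives a new one with probability (13−i)/13, so the expected wait for the next new type is 13/(13−i).
E = 13/13 + 13/12 + 13/11 + 13/10 + 13/9 + 13/8 + 13/7 + 13/6 + 13/5 + 13/4 + 13/3 + 13/2 + 13/1 = 1145993/27720 ≈ 41.34.

41.34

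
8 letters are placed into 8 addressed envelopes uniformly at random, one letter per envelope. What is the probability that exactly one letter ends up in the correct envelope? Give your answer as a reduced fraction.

103/280

Choose which one is fixed: C(8,1) = 8 ways.
The remaining 7 must have no fixed point: D(7) = 1854.
P = 8·1854/40320 = 103/280.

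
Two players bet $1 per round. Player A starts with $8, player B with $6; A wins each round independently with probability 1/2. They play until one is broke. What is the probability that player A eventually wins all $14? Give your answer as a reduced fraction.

With a fair step, P(i) = ½P(i−1) + ½P(i+1) with P(0)=0, P(14)=1 has the linear solution P(i) = i/14.
P(8) = 8/14 = 4/7.

4/7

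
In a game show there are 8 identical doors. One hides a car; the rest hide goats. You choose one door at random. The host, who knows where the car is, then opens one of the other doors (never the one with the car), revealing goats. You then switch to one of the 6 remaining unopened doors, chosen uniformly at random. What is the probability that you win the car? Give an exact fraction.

Your original door holds the car with probability 1/8, so the other 7 collectively hold it with probability 7/8.
The host can always find an empty door to open, so this doesn't change that 7/8; it is now spread over the 6 remaining unopened doors.
P(win by switching) = (7/8) · (1/6) = 7/48.

7/48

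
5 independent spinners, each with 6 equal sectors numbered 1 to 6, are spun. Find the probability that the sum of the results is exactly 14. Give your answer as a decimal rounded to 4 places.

0.0694

There are 6^5 = 7776 equally likely outcomes.
The number of ordered 5-tuples from {1,…,6} summing to 14 is 540.
P(sum = 14) = 540/7776 = 5/72 ≈ 0.0694.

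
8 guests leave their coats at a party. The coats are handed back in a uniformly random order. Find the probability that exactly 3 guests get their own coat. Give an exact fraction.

Choose which 3 of the 8 are fixed: C(8,3) = 56 ways.
The remaining 5 must have no fixed point: D(5) = 44.
P = 56·44/40320 = 11/180.

11/180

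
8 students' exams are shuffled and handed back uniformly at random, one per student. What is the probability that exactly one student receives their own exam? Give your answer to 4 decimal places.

0.3679

Choose which one is fixed: C(8,1) = 8 ways.
The remaining 7 must have no fixed point: D(7) = 1854.
P = 8·1854/40320 = 103/280 ≈ 0.3679.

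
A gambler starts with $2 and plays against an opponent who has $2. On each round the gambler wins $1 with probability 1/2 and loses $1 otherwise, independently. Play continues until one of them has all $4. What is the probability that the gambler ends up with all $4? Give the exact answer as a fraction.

With a fair step, P(i) = ½P(i−1) + ½P(i+1) with P(0)=0, P(4)=1 has the linear solution P(i) = i/4.
P(2) = 2/4 = 1/2.

1/2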